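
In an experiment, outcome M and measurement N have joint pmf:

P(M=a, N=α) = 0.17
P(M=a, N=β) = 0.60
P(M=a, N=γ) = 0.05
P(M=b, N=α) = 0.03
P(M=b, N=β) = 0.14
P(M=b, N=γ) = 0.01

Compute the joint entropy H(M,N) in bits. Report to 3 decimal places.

1.708 bits

H(M,N) = −Σ p(x,y)·log₂ p(x,y) over all 6 cells.
  cell (a,α): −0.17·log₂0.17 = 0.4346
  cell (a,β): −0.60·log₂0.60 = 0.4422
  cell (a,γ): −0.05·log₂0.05 = 0.2161
  cell (b,α): −0.03·log₂0.03 = 0.1518
  cell (b,β): −0.14·log₂0.14 = 0.3971
  cell (b,γ): −0.01·log₂0.01 = 0.0664
Sum = 1.708 bits.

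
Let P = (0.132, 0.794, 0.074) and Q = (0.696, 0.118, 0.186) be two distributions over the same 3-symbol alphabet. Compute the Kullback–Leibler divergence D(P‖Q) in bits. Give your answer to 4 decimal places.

1.7688 bits

D(P‖Q) = Σ p·log₂(p/q).
  0.132·log₂(0.132/0.696) = -0.31661
  0.794·log₂(0.794/0.118) = 2.18378
  0.074·log₂(0.074/0.186) = -0.09840
D(P‖Q) = 1.7688 bits.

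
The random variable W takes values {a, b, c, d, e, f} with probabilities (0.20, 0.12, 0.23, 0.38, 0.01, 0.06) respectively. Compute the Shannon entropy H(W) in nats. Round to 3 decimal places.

H(W) = −Σ p·ln p.
  −(0.20)·ln(0.20) = 0.3219
  −(0.12)·ln(0.12) = 0.2544
  −(0.23)·ln(0.23) = 0.3380
  −(0.38)·ln(0.38) = 0.3677
  −(0.01)·ln(0.01) = 0.0461
  −(0.06)·ln(0.06) = 0.1688
Sum: 0.3219 + 0.2544 + 0.3380 + 0.3677 + 0.0461 + 0.1688 = 1.497 nats.

1.497 nats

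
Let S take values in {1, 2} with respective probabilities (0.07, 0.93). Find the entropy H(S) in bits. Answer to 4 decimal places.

0.3659 bits

H(S) = −Σ p·log₂ p.
  −(0.07)·log₂(0.07) = 0.26856
  −(0.93)·log₂(0.93) = 0.09737
Sum: 0.26856 + 0.09737 = 0.3659 bits.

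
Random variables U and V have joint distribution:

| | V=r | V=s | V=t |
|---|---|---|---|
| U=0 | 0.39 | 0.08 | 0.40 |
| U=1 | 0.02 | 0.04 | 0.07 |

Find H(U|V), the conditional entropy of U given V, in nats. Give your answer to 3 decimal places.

Marginals: p(U) = (0.8700, 0.1300), p(V) = (0.4100, 0.1200, 0.4700).
H(U|V) = Σ p(V) · H(U|V=·).
  V=r: p=0.4100, H(U|V=r) = 0.1949
  V=s: p=0.1200, H(U|V=s) = 0.6365
  V=t: p=0.4700, H(U|V=t) = 0.4209
Weighted sum = 0.354 nats.

0.354 nats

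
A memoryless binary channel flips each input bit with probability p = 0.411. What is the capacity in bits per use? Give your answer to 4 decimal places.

Binary symmetric channel: C = 1 − h₂(ε) where h₂ is the binary entropy function.
h₂(0.411) = −0.411·log₂0.411 − 0.589·log₂0.589 = 0.9770.
C = 1 − 0.9770 = 0.0230 bits per channel use.

0.0230 bits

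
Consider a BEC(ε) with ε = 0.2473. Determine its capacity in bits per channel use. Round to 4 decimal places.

Binary erasure channel: capacity C = 1 − ε.
C = 1 − 0.2473 = 0.7527 bits per channel use.

0.7527 bits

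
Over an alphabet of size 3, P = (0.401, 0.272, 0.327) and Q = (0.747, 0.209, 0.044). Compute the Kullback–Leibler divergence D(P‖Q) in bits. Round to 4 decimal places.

D(P‖Q) = Σ p·log₂(p/q).
  0.401·log₂(0.401/0.747) = -0.35990
  0.272·log₂(0.272/0.209) = 0.10339
  0.327·log₂(0.327/0.044) = 0.94624
D(P‖Q) = 0.6897 bits.

0.6897 bits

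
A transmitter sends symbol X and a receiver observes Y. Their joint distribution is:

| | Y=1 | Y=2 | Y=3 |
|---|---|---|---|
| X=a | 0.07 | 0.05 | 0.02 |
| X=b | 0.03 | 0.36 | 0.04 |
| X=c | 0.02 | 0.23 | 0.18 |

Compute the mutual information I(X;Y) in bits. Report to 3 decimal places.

0.206 bits

Marginals: p(X) = (0.1400, 0.4300, 0.4300), p(Y) = (0.1200, 0.6400, 0.2400).
I(X;Y) = Σ p(x,y)·log₂[p(x,y)/(p(x)p(y))].
  (a,1): 0.07·log₂(4.1667) = 0.1441
  (a,2): 0.05·log₂(0.5580) = -0.0421
  (a,3): 0.02·log₂(0.5952) = -0.0150
  (b,1): 0.03·log₂(0.5814) = -0.0235
  (b,2): 0.36·log₂(1.3081) = 0.1395
  (b,3): 0.04·log₂(0.3876) = -0.0547
  (c,1): 0.02·log₂(0.3876) = -0.0273
  (c,2): 0.23·log₂(0.8358) = -0.0595
  (c,3): 0.18·log₂(1.7442) = 0.1445
Sum = 0.206 bits.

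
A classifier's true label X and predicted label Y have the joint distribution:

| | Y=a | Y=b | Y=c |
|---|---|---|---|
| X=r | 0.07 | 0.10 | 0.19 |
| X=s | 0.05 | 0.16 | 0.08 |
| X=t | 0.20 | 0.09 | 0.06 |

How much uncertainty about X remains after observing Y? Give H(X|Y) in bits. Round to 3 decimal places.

1.423 bits

Chain rule: H(X|Y) = H(X,Y) − H(Y).
Marginals: p(X) = (0.3600, 0.2900, 0.3500), p(Y) = (0.3200, 0.3500, 0.3300).
H(X,Y) = 3.0072 bits; H(Y) = 1.5840 bits.
H(X|Y) = 3.0072 − 1.5840 = 1.423 bits.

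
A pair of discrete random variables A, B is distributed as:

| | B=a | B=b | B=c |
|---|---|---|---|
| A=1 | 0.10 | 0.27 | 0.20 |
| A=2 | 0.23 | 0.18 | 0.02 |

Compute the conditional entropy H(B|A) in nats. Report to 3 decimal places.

Chain rule: H(B|A) = H(A,B) − H(A).
Marginals: p(A) = (0.5700, 0.4300), p(B) = (0.3300, 0.4500, 0.2200).
H(A,B) = 1.6306 nats; H(A) = 0.6833 nats.
H(B|A) = 1.6306 − 0.6833 = 0.947 nats.

0.947 nats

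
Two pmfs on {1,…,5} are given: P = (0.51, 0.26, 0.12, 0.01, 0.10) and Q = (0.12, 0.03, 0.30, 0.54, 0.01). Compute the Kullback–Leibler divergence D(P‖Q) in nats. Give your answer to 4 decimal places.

1.3798 nats

D(P‖Q) = Σ p·ln(p/q).
  0.51·ln(0.51/0.12) = 0.73793
  0.26·ln(0.26/0.03) = 0.56147
  0.12·ln(0.12/0.30) = -0.10995
  0.01·ln(0.01/0.54) = -0.03989
  0.10·ln(0.10/0.01) = 0.23026
D(P‖Q) = 1.3798 nats.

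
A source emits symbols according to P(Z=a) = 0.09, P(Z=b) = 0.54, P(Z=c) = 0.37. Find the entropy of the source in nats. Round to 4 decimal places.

H(Z) = −Σ p·ln p.
  −(0.09)·ln(0.09) = 0.21672
  −(0.54)·ln(0.54) = 0.33274
  −(0.37)·ln(0.37) = 0.36787
Sum: 0.21672 + 0.33274 + 0.36787 = 0.9173 nats.

0.9173 nats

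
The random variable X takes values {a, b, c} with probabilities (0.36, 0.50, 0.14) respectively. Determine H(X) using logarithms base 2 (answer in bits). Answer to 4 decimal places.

1.4277 bits

H(X) = −Σ p·log₂ p.
  −(0.36)·log₂(0.36) = 0.53062
  −(0.50)·log₂(0.50) = 0.50000
  −(0.14)·log₂(0.14) = 0.39711
Sum: 0.53062 + 0.50000 + 0.39711 = 1.4277 bits.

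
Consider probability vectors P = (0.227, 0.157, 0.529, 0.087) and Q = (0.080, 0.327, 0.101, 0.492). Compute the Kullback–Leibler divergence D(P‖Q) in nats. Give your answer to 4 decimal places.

0.8468 nats

D(P‖Q) = Σ p·ln(p/q).
  0.227·ln(0.227/0.080) = 0.23674
  0.157·ln(0.157/0.327) = -0.11519
  0.529·ln(0.529/0.101) = 0.87595
  0.087·ln(0.087/0.492) = -0.15073
D(P‖Q) = 0.8468 nats.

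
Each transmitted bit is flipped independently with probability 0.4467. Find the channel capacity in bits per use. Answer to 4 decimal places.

0.0082 bits

Binary symmetric channel: C = 1 − h₂(ε) where h₂ is the binary entropy function.
h₂(0.4467) = −0.4467·log₂0.4467 − 0.5533·log₂0.5533 = 0.9918.
C = 1 − 0.9918 = 0.0082 bits per channel use.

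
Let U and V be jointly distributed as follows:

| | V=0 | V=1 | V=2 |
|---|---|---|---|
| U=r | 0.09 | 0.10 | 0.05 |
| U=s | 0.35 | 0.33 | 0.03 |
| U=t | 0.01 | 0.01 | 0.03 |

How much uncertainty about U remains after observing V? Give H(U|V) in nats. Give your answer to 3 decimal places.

Chain rule: H(U|V) = H(U,V) − H(V).
Marginals: p(U) = (0.2400, 0.7100, 0.0500), p(V) = (0.4500, 0.4400, 0.1100).
H(U,V) = 1.6326 nats; H(V) = 0.9634 nats.
H(U|V) = 1.6326 − 0.9634 = 0.669 nats.

0.669 nats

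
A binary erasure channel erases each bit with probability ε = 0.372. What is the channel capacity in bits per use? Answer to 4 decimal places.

0.6280 bits

Binary erasure channel: capacity C = 1 − ε.
C = 1 − 0.372 = 0.6280 bits per channel use.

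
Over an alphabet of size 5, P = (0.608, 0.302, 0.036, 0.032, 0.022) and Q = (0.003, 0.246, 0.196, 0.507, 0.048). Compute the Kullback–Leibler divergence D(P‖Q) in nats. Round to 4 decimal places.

3.1248 nats

D(P‖Q) = Σ p·ln(p/q).
  0.608·ln(0.608/0.003) = 3.22943
  0.302·ln(0.302/0.246) = 0.06194
  0.036·ln(0.036/0.196) = -0.06101
  0.032·ln(0.032/0.507) = -0.08841
  0.022·ln(0.022/0.048) = -0.01716
D(P‖Q) = 3.1248 nats.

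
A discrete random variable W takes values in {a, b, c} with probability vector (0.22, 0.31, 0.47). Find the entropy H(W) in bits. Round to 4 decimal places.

H(W) = −Σ p·log₂ p.
  −(0.22)·log₂(0.22) = 0.48057
  −(0.31)·log₂(0.31) = 0.52379
  −(0.47)·log₂(0.47) = 0.51196
Sum: 0.48057 + 0.52379 + 0.51196 = 1.5163 bits.

1.5163 bits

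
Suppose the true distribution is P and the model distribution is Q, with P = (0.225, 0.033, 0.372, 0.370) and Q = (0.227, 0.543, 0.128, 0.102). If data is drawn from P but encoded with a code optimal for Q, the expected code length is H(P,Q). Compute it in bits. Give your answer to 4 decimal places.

H(P,Q) = −Σ p·log₂ q.
  −0.225·log₂(0.227) = 0.48133
  −0.033·log₂(0.543) = 0.02907
  −0.372·log₂(0.128) = 1.10327
  −0.370·log₂(0.102) = 1.21854
H(P,Q) = 2.8322 bits.

2.8322 bits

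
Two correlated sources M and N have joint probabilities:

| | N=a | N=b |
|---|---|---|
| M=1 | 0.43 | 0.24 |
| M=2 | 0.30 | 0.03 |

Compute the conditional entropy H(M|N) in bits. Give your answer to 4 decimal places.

0.8491 bits

Chain rule: H(M|N) = H(M,N) − H(N).
Marginals: p(M) = (0.6700, 0.3300), p(N) = (0.7300, 0.2700).
H(M,N) = 1.6906 bits; H(N) = 0.8415 bits.
H(M|N) = 1.6906 − 0.8415 = 0.8491 bits.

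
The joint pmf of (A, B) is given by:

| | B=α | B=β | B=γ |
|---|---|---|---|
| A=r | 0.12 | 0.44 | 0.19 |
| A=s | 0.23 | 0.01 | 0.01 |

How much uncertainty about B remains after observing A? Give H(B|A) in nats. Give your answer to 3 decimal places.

Marginals: p(A) = (0.7500, 0.2500), p(B) = (0.3500, 0.4500, 0.2000).
H(B|A) = Σ p(A) · H(B|A=·).
  A=r: p=0.7500, H(B|A=r) = 0.9539
  A=s: p=0.2500, H(B|A=s) = 0.3342
Weighted sum = 0.799 nats.

0.799 nats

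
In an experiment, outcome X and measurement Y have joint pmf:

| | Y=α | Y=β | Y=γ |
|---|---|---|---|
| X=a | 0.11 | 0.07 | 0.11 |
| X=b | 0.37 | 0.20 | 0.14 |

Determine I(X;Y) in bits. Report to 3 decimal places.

0.026 bits

Marginals: p(X) = (0.2900, 0.7100), p(Y) = (0.4800, 0.2700, 0.2500).
I(X;Y) = H(X) + H(Y) − H(X,Y).
H(X) = 0.8687, H(Y) = 1.5183, H(X,Y) = 2.3614.
I(X;Y) = 0.8687 + 1.5183 − 2.3614 = 0.026 bits.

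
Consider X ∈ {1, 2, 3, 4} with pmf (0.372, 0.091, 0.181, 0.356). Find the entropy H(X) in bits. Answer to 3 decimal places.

H(X) = −Σ p·log₂ p.
  −(0.372)·log₂(0.372) = 0.5307
  −(0.091)·log₂(0.091) = 0.3147
  −(0.181)·log₂(0.181) = 0.4463
  −(0.356)·log₂(0.356) = 0.5305
Sum: 0.5307 + 0.3147 + 0.4463 + 0.5305 = 1.822 bits.

1.822 bits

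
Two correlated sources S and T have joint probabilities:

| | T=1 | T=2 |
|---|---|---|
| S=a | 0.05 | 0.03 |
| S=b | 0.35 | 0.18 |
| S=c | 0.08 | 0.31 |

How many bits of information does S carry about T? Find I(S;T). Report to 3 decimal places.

Marginals: p(S) = (0.0800, 0.5300, 0.3900), p(T) = (0.4800, 0.5200).
I(S;T) = H(S) + H(T) − H(S,T).
H(S) = 1.3068, H(T) = 0.9988, H(S,T) = 2.1586.
I(S;T) = 1.3068 + 0.9988 − 2.1586 = 0.147 bits.

0.147 bits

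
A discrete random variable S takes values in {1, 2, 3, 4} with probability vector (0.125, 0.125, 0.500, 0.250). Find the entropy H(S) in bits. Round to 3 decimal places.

H(S) = −Σ p·log₂ p.
  −(0.125)·log₂(0.125) = 0.3750
  −(0.125)·log₂(0.125) = 0.3750
  −(0.500)·log₂(0.500) = 0.5000
  −(0.250)·log₂(0.250) = 0.5000
Sum: 0.3750 + 0.3750 + 0.5000 + 0.5000 = 1.750 bits.

1.750 bits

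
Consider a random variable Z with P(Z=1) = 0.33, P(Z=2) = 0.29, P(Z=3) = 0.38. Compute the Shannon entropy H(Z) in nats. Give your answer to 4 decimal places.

H(Z) = −Σ p·ln p.
  −(0.33)·ln(0.33) = 0.36586
  −(0.29)·ln(0.29) = 0.35898
  −(0.38)·ln(0.38) = 0.36768
Sum: 0.36586 + 0.35898 + 0.36768 = 1.0925 nats.

1.0925 nats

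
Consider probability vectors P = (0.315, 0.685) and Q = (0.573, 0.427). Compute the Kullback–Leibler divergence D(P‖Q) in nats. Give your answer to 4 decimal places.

0.1353 nats

D(P‖Q) = Σ p·ln(p/q).
  0.315·ln(0.315/0.573) = -0.18847
  0.685·ln(0.685/0.427) = 0.32375
D(P‖Q) = 0.1353 nats.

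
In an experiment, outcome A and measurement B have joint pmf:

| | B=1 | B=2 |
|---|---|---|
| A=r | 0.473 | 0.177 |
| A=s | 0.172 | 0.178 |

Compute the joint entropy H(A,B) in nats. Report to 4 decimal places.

1.2706 nats

H(A,B) = −Σ p(x,y)·ln p(x,y) over all 4 cells.
  cell (r,1): −0.473·ln0.473 = 0.35412
  cell (r,2): −0.177·ln0.177 = 0.30649
  cell (s,1): −0.172·ln0.172 = 0.30276
  cell (s,2): −0.178·ln0.178 = 0.30722
Sum = 1.2706 nats.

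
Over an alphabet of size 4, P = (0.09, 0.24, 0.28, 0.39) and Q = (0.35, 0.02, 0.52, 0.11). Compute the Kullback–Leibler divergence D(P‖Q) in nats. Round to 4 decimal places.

D(P‖Q) = Σ p·ln(p/q).
  0.09·ln(0.09/0.35) = -0.12223
  0.24·ln(0.24/0.02) = 0.59638
  0.28·ln(0.28/0.52) = -0.17333
  0.39·ln(0.39/0.11) = 0.49361
D(P‖Q) = 0.7944 nats.

0.7944 nats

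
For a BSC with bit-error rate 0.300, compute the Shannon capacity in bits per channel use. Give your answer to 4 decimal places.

Binary symmetric channel: C = 1 − h₂(ε) where h₂ is the binary entropy function.
h₂(0.300) = −0.300·log₂0.300 − 0.700·log₂0.700 = 0.8813.
C = 1 − 0.8813 = 0.1187 bits per channel use.

0.1187 bits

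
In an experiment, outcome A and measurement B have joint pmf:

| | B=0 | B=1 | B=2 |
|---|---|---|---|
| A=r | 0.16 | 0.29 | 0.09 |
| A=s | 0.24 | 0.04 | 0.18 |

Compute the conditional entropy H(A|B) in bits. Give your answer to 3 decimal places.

0.812 bits

Marginals: p(A) = (0.5400, 0.4600), p(B) = (0.4000, 0.3300, 0.2700).
H(A|B) = Σ p(B) · H(A|B=·).
  B=0: p=0.4000, H(A|B=0) = 0.9710
  B=1: p=0.3300, H(A|B=1) = 0.5328
  B=2: p=0.2700, H(A|B=2) = 0.9183
Weighted sum = 0.812 bits.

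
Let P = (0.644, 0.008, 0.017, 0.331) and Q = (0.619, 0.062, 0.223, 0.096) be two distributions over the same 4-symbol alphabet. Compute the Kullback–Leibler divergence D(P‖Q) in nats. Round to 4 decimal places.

D(P‖Q) = Σ p·ln(p/q).
  0.644·ln(0.644/0.619) = 0.02550
  0.008·ln(0.008/0.062) = -0.01638
  0.017·ln(0.017/0.223) = -0.04376
  0.331·ln(0.331/0.096) = 0.40970
D(P‖Q) = 0.3751 nats.

0.3751 nats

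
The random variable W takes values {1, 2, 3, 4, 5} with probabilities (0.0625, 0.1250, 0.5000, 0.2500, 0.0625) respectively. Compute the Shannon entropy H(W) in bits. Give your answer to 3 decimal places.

1.875 bits

H(W) = −Σ p·log₂ p.
  −(0.0625)·log₂(0.0625) = 0.2500
  −(0.1250)·log₂(0.1250) = 0.3750
  −(0.5000)·log₂(0.5000) = 0.5000
  −(0.2500)·log₂(0.2500) = 0.5000
  −(0.0625)·log₂(0.0625) = 0.2500
Sum: 0.2500 + 0.3750 + 0.5000 + 0.5000 + 0.2500 = 1.875 bits.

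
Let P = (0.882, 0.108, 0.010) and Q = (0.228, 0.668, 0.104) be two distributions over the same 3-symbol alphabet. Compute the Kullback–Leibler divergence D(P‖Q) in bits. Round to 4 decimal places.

1.4037 bits

D(P‖Q) = Σ p·log₂(p/q).
  0.882·log₂(0.882/0.228) = 1.72144
  0.108·log₂(0.108/0.668) = -0.28391
  0.010·log₂(0.010/0.104) = -0.03379
D(P‖Q) = 1.4037 bits.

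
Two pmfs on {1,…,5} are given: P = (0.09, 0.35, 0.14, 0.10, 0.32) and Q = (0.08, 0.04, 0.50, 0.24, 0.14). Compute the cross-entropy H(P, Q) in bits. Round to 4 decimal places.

H(P,Q) = −Σ p·log₂ q.
  −0.09·log₂(0.08) = 0.32795
  −0.35·log₂(0.04) = 1.62535
  −0.14·log₂(0.50) = 0.14000
  −0.10·log₂(0.24) = 0.20589
  −0.32·log₂(0.14) = 0.90768
H(P,Q) = 3.2069 bits.

3.2069 bits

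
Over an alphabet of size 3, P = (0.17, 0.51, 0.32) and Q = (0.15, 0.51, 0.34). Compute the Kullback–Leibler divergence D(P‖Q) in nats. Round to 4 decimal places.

0.0019 nats

D(P‖Q) = Σ p·ln(p/q).
  0.17·ln(0.17/0.15) = 0.02128
  0.51·ln(0.51/0.51) = 0.00000
  0.32·ln(0.32/0.34) = -0.01940
D(P‖Q) = 0.0019 nats.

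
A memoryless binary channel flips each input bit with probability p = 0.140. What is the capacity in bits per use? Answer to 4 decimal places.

Binary symmetric channel: C = 1 − h₂(ε) where h₂ is the binary entropy function.
h₂(0.140) = −0.140·log₂0.140 − 0.860·log₂0.860 = 0.5842.
C = 1 − 0.5842 = 0.4158 bits per channel use.

0.4158 bits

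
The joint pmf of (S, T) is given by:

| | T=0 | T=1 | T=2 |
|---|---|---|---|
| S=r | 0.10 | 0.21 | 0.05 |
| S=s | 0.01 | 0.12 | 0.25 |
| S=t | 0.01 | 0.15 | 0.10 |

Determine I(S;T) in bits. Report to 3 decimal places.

Marginals: p(S) = (0.3600, 0.3800, 0.2600), p(T) = (0.1200, 0.4800, 0.4000).
I(S;T) = Σ p(x,y)·log₂[p(x,y)/(p(x)p(y))].
  (r,0): 0.10·log₂(2.3148) = 0.1211
  (r,1): 0.21·log₂(1.2153) = 0.0591
  (r,2): 0.05·log₂(0.3472) = -0.0763
  (s,0): 0.01·log₂(0.2193) = -0.0219
  (s,1): 0.12·log₂(0.6579) = -0.0725
  (s,2): 0.25·log₂(1.6447) = 0.1795
  (t,0): 0.01·log₂(0.3205) = -0.0164
  (t,1): 0.15·log₂(1.2019) = 0.0398
  (t,2): 0.10·log₂(0.9615) = -0.0057
Sum = 0.207 bits.

0.207 bits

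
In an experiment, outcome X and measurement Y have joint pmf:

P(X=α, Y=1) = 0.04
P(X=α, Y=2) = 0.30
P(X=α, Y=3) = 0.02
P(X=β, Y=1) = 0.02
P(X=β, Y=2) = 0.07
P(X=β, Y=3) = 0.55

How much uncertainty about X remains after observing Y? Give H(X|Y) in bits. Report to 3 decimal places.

0.439 bits

Marginals: p(X) = (0.3600, 0.6400), p(Y) = (0.0600, 0.3700, 0.5700).
H(X|Y) = Σ p(Y) · H(X|Y=·).
  Y=1: p=0.0600, H(X|Y=1) = 0.9183
  Y=2: p=0.3700, H(X|Y=2) = 0.6998
  Y=3: p=0.5700, H(X|Y=3) = 0.2193
Weighted sum = 0.439 bits.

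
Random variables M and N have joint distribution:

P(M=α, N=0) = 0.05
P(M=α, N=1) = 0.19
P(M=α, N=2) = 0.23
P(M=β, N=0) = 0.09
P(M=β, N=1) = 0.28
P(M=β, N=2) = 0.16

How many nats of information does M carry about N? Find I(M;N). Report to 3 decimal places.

0.019 nats

Marginals: p(M) = (0.4700, 0.5300), p(N) = (0.1400, 0.4700, 0.3900).
I(M;N) = H(M) + H(N) − H(M,N).
H(M) = 0.6913, H(N) = 0.9973, H(M,N) = 1.6697.
I(M;N) = 0.6913 + 0.9973 − 1.6697 = 0.019 nats.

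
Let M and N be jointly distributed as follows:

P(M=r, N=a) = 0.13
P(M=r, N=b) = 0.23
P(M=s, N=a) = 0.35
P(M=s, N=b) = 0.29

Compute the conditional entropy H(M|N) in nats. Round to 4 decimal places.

Marginals: p(M) = (0.3600, 0.6400), p(N) = (0.4800, 0.5200).
H(M|N) = Σ p(N) · H(M|N=·).
  N=a: p=0.4800, H(M|N=a) = 0.5841
  N=b: p=0.5200, H(M|N=b) = 0.6865
Weighted sum = 0.6373 nats.

0.6373 nats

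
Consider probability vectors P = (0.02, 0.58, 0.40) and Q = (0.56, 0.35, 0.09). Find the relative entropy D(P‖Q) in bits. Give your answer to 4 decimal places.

D(P‖Q) = Σ p·log₂(p/q).
  0.02·log₂(0.02/0.56) = -0.09615
  0.58·log₂(0.58/0.35) = 0.42264
  0.40·log₂(0.40/0.09) = 0.86080
D(P‖Q) = 1.1873 bits.

1.1873 bits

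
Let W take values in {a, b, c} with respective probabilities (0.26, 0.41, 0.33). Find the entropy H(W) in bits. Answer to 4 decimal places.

H(W) = −Σ p·log₂ p.
  −(0.26)·log₂(0.26) = 0.50529
  −(0.41)·log₂(0.41) = 0.52738
  −(0.33)·log₂(0.33) = 0.52782
Sum: 0.50529 + 0.52738 + 0.52782 = 1.5605 bits.

1.5605 bits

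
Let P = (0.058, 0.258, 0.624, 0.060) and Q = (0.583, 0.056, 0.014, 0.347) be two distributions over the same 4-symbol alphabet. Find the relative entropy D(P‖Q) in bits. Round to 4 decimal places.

3.6419 bits

D(P‖Q) = Σ p·log₂(p/q).
  0.058·log₂(0.058/0.583) = -0.19310
  0.258·log₂(0.258/0.056) = 0.56860
  0.624·log₂(0.624/0.014) = 3.41830
  0.060·log₂(0.060/0.347) = -0.15191
D(P‖Q) = 3.6419 bits.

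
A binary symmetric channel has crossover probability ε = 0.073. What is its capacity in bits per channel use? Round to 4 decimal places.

0.6230 bits

Binary symmetric channel: C = 1 − h₂(ε) where h₂ is the binary entropy function.
h₂(0.073) = −0.073·log₂0.073 − 0.927·log₂0.927 = 0.3770.
C = 1 − 0.3770 = 0.6230 bits per channel use.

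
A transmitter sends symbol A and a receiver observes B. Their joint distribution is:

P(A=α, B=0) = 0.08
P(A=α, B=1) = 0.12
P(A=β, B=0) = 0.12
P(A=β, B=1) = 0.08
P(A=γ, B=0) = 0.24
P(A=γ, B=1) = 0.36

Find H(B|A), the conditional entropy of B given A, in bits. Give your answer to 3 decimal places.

Marginals: p(A) = (0.2000, 0.2000, 0.6000), p(B) = (0.4400, 0.5600).
H(B|A) = Σ p(A) · H(B|A=·).
  A=α: p=0.2000, H(B|A=α) = 0.9710
  A=β: p=0.2000, H(B|A=β) = 0.9710
  A=γ: p=0.6000, H(B|A=γ) = 0.9710
Weighted sum = 0.971 bits.

0.971 bits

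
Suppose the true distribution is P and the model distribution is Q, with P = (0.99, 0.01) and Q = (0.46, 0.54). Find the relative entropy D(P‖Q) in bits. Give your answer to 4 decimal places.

D(P‖Q) = Σ p·log₂(p/q).
  0.99·log₂(0.99/0.46) = 1.09474
  0.01·log₂(0.01/0.54) = -0.05755
D(P‖Q) = 1.0372 bits.

1.0372 bits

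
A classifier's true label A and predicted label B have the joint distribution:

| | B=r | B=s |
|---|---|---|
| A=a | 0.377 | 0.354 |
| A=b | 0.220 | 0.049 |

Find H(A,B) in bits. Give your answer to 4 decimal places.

H(A,B) = −Σ p(x,y)·log₂ p(x,y) over all 4 cells.
  cell (a,r): −0.377·log₂0.377 = 0.53058
  cell (a,s): −0.354·log₂0.354 = 0.53036
  cell (b,r): −0.220·log₂0.220 = 0.48057
  cell (b,s): −0.049·log₂0.049 = 0.21320
Sum = 1.7547 bits.

1.7547 bits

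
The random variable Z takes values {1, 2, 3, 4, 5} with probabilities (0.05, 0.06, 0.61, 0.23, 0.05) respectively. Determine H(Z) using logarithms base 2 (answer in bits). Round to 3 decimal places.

1.598 bits

H(Z) = −Σ p·log₂ p.
  −(0.05)·log₂(0.05) = 0.2161
  −(0.06)·log₂(0.06) = 0.2435
  −(0.61)·log₂(0.61) = 0.4350
  −(0.23)·log₂(0.23) = 0.4877
  −(0.05)·log₂(0.05) = 0.2161
Sum: 0.2161 + 0.2435 + 0.4350 + 0.4877 + 0.2161 = 1.598 bits.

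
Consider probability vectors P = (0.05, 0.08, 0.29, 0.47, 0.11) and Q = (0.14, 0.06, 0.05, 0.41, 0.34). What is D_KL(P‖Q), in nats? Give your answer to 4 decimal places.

0.4214 nats

D(P‖Q) = Σ p·ln(p/q).
  0.05·ln(0.05/0.14) = -0.05148
  0.08·ln(0.08/0.06) = 0.02301
  0.29·ln(0.29/0.05) = 0.50978
  0.47·ln(0.47/0.41) = 0.06419
  0.11·ln(0.11/0.34) = -0.12413
D(P‖Q) = 0.4214 nats.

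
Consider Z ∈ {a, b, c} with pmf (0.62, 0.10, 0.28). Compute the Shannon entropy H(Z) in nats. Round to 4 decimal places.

H(Z) = −Σ p·ln p.
  −(0.62)·ln(0.62) = 0.29638
  −(0.10)·ln(0.10) = 0.23026
  −(0.28)·ln(0.28) = 0.35643
Sum: 0.29638 + 0.23026 + 0.35643 = 0.8831 nats.

0.8831 nats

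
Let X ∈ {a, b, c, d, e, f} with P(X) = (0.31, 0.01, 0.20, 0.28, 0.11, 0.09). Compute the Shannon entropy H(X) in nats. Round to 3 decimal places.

H(X) = −Σ p·ln p.
  −(0.31)·ln(0.31) = 0.3631
  −(0.01)·ln(0.01) = 0.0461
  −(0.20)·ln(0.20) = 0.3219
  −(0.28)·ln(0.28) = 0.3564
  −(0.11)·ln(0.11) = 0.2428
  −(0.09)·ln(0.09) = 0.2167
Sum: 0.3631 + 0.0461 + 0.3219 + 0.3564 + 0.2428 + 0.2167 = 1.547 nats.

1.547 nats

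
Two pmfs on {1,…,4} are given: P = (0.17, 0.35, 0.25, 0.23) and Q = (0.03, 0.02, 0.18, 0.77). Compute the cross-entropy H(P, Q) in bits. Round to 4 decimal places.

H(P,Q) = −Σ p·log₂ q.
  −0.17·log₂(0.03) = 0.86001
  −0.35·log₂(0.02) = 1.97535
  −0.25·log₂(0.18) = 0.61848
  −0.23·log₂(0.77) = 0.08673
H(P,Q) = 3.5406 bits.

3.5406 bits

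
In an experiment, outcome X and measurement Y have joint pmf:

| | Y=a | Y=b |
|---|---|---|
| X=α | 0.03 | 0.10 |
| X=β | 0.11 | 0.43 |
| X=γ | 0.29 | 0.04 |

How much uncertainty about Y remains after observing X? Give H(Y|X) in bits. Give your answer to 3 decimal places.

0.671 bits

Chain rule: H(Y|X) = H(X,Y) − H(X).
Marginals: p(X) = (0.1300, 0.5400, 0.3300), p(Y) = (0.4300, 0.5700).
H(X,Y) = 2.0615 bits; H(X) = 1.3905 bits.
H(Y|X) = 2.0615 − 1.3905 = 0.671 bits.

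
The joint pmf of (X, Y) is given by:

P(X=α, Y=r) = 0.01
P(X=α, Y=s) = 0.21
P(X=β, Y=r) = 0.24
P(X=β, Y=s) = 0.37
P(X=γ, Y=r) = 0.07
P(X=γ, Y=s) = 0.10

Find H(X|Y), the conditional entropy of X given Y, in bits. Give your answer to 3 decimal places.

1.260 bits

Chain rule: H(X|Y) = H(X,Y) − H(Y).
Marginals: p(X) = (0.2200, 0.6100, 0.1700), p(Y) = (0.3200, 0.6800).
H(X,Y) = 2.1649 bits; H(Y) = 0.9044 bits.
H(X|Y) = 2.1649 − 0.9044 = 1.260 bits.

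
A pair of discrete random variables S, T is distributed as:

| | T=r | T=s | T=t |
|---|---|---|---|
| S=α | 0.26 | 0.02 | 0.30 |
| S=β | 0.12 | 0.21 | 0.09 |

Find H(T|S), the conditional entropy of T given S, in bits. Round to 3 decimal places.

1.310 bits

Marginals: p(S) = (0.5800, 0.4200), p(T) = (0.3800, 0.2300, 0.3900).
H(T|S) = Σ p(S) · H(T|S=·).
  S=α: p=0.5800, H(T|S=α) = 1.1784
  S=β: p=0.4200, H(T|S=β) = 1.4926
Weighted sum = 1.310 bits.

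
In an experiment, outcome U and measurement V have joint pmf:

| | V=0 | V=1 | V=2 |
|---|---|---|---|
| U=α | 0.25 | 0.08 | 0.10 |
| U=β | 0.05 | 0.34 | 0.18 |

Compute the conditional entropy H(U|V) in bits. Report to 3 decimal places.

Chain rule: H(U|V) = H(U,V) − H(V).
Marginals: p(U) = (0.4300, 0.5700), p(V) = (0.3000, 0.4200, 0.2800).
H(U,V) = 2.3143 bits; H(V) = 1.5610 bits.
H(U|V) = 2.3143 − 1.5610 = 0.753 bits.

0.753 bits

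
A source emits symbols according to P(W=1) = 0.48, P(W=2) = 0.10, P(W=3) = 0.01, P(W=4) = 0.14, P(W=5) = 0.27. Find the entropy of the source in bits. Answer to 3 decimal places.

1.814 bits

H(W) = −Σ p·log₂ p.
  −(0.48)·log₂(0.48) = 0.5083
  −(0.10)·log₂(0.10) = 0.3322
  −(0.01)·log₂(0.01) = 0.0664
  −(0.14)·log₂(0.14) = 0.3971
  −(0.27)·log₂(0.27) = 0.5100
Sum: 0.5083 + 0.3322 + 0.0664 + 0.3971 + 0.5100 = 1.814 bits.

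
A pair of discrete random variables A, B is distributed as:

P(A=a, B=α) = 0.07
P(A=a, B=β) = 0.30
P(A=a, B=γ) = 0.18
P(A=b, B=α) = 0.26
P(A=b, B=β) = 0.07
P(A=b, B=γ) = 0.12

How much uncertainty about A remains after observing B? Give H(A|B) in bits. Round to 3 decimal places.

0.796 bits

Chain rule: H(A|B) = H(A,B) − H(B).
Marginals: p(A) = (0.5500, 0.4500), p(B) = (0.3300, 0.3700, 0.3000).
H(A,B) = 2.3759 bits; H(B) = 1.5796 bits.
H(A|B) = 2.3759 − 1.5796 = 0.796 bits.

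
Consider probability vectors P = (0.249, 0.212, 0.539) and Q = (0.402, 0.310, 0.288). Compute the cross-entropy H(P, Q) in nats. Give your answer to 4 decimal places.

1.1461 nats

H(P,Q) = −Σ p·ln q.
  −0.249·ln(0.402) = 0.22691
  −0.212·ln(0.310) = 0.24829
  −0.539·ln(0.288) = 0.67094
H(P,Q) = 1.1461 nats.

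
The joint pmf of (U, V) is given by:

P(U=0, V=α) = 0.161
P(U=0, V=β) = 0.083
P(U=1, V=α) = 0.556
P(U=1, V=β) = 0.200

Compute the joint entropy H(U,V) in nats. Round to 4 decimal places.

H(U,V) = −Σ p(x,y)·ln p(x,y) over all 4 cells.
  cell (0,α): −0.161·ln0.161 = 0.29404
  cell (0,β): −0.083·ln0.083 = 0.20658
  cell (1,α): −0.556·ln0.556 = 0.32636
  cell (1,β): −0.200·ln0.200 = 0.32189
Sum = 1.1489 nats.

1.1489 nats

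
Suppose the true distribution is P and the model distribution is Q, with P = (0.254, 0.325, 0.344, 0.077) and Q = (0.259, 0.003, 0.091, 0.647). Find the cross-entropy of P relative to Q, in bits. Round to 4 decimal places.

4.4567 bits

H(P,Q) = −Σ p·log₂ q.
  −0.254·log₂(0.259) = 0.49504
  −0.325·log₂(0.003) = 2.72377
  −0.344·log₂(0.091) = 1.18955
  −0.077·log₂(0.647) = 0.04837
H(P,Q) = 4.4567 bits.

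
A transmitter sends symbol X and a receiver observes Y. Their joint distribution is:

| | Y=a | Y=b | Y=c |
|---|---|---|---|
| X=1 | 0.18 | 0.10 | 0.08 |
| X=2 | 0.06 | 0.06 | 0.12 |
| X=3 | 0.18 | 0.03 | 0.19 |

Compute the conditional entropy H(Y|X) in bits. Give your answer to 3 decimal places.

1.422 bits

Marginals: p(X) = (0.3600, 0.2400, 0.4000), p(Y) = (0.4200, 0.1900, 0.3900).
H(Y|X) = Σ p(X) · H(Y|X=·).
  X=1: p=0.3600, H(Y|X=1) = 1.4955
  X=2: p=0.2400, H(Y|X=2) = 1.5000
  X=3: p=0.4000, H(Y|X=3) = 1.3088
Weighted sum = 1.422 bits.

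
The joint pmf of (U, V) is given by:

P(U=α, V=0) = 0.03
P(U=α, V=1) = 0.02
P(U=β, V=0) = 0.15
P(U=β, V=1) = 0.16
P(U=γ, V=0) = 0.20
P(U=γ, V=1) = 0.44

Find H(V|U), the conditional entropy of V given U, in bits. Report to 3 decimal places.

0.932 bits

Chain rule: H(V|U) = H(U,V) − H(U).
Marginals: p(U) = (0.0500, 0.3100, 0.6400), p(V) = (0.3800, 0.6200).
H(U,V) = 2.0837 bits; H(U) = 1.1520 bits.
H(V|U) = 2.0837 − 1.1520 = 0.932 bits.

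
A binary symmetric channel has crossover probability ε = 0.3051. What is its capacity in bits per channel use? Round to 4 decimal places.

0.1126 bits

Binary symmetric channel: C = 1 − h₂(ε) where h₂ is the binary entropy function.
h₂(0.3051) = −0.3051·log₂0.3051 − 0.6949·log₂0.6949 = 0.8874.
C = 1 − 0.8874 = 0.1126 bits per channel use.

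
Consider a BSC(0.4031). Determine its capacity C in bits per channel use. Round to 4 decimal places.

Binary symmetric channel: C = 1 − h₂(ε) where h₂ is the binary entropy function.
h₂(0.4031) = −0.4031·log₂0.4031 − 0.5969·log₂0.5969 = 0.9727.
C = 1 − 0.9727 = 0.0273 bits per channel use.

0.0273 bits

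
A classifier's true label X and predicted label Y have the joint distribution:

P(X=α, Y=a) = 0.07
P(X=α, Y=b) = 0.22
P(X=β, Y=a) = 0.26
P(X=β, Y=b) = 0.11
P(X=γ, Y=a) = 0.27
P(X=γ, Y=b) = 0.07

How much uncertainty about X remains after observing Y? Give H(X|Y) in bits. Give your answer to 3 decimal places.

Marginals: p(X) = (0.2900, 0.3700, 0.3400), p(Y) = (0.6000, 0.4000).
H(X|Y) = Σ p(Y) · H(X|Y=·).
  Y=a: p=0.6000, H(X|Y=a) = 1.4028
  Y=b: p=0.4000, H(X|Y=b) = 1.4266
Weighted sum = 1.412 bits.

1.412 bits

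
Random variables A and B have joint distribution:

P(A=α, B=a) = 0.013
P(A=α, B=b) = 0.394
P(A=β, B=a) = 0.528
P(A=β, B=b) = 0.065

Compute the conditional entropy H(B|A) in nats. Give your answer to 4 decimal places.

Chain rule: H(B|A) = H(A,B) − H(A).
Marginals: p(A) = (0.4070, 0.5930), p(B) = (0.5410, 0.4590).
H(A,B) = 0.9383 nats; H(A) = 0.6757 nats.
H(B|A) = 0.9383 − 0.6757 = 0.2626 nats.

0.2626 nats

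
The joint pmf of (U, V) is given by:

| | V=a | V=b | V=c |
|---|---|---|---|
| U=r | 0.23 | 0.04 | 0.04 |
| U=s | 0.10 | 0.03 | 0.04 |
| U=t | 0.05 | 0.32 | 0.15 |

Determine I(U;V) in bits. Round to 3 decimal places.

Marginals: p(U) = (0.3100, 0.1700, 0.5200), p(V) = (0.3800, 0.3900, 0.2300).
I(U;V) = H(U) + H(V) − H(U,V).
H(U) = 1.4490, H(V) = 1.5479, H(U,V) = 2.6816.
I(U;V) = 1.4490 + 1.5479 − 2.6816 = 0.315 bits.

0.315 bits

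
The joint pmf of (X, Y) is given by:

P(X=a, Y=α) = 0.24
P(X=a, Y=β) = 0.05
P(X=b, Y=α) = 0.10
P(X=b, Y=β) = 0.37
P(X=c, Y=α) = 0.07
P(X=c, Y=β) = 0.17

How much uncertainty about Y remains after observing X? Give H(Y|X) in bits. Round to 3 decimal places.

0.752 bits

Marginals: p(X) = (0.2900, 0.4700, 0.2400), p(Y) = (0.4100, 0.5900).
H(Y|X) = Σ p(X) · H(Y|X=·).
  X=a: p=0.2900, H(Y|X=a) = 0.6632
  X=b: p=0.4700, H(Y|X=b) = 0.7467
  X=c: p=0.2400, H(Y|X=c) = 0.8709
Weighted sum = 0.752 bits.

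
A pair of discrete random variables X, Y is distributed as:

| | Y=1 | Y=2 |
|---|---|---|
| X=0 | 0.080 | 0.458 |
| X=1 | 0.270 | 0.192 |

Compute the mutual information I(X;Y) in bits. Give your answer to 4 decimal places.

0.1553 bits

Marginals: p(X) = (0.5380, 0.4620), p(Y) = (0.3500, 0.6500).
I(X;Y) = Σ p(x,y)·log₂[p(x,y)/(p(x)p(y))].
  (0,1): 0.080·log₂(0.4249) = -0.09880
  (0,2): 0.458·log₂(1.3097) = 0.17827
  (1,1): 0.270·log₂(1.6698) = 0.19970
  (1,2): 0.192·log₂(0.6394) = -0.12390
Sum = 0.1553 bits.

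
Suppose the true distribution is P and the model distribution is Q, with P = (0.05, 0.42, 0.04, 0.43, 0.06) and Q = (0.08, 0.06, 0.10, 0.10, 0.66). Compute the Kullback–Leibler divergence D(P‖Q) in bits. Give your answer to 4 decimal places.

1.7896 bits

D(P‖Q) = Σ p·log₂(p/q).
  0.05·log₂(0.05/0.08) = -0.03390
  0.42·log₂(0.42/0.06) = 1.17909
  0.04·log₂(0.04/0.10) = -0.05288
  0.43·log₂(0.43/0.10) = 0.90486
  0.06·log₂(0.06/0.66) = -0.20757
D(P‖Q) = 1.7896 bits.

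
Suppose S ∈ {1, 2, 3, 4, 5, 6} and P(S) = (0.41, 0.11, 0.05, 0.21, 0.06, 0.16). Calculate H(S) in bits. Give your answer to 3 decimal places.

2.233 bits

H(S) = −Σ p·log₂ p.
  −(0.41)·log₂(0.41) = 0.5274
  −(0.11)·log₂(0.11) = 0.3503
  −(0.05)·log₂(0.05) = 0.2161
  −(0.21)·log₂(0.21) = 0.4728
  −(0.06)·log₂(0.06) = 0.2435
  −(0.16)·log₂(0.16) = 0.4230
Sum: 0.5274 + 0.3503 + 0.2161 + 0.4728 + 0.2435 + 0.4230 = 2.233 bits.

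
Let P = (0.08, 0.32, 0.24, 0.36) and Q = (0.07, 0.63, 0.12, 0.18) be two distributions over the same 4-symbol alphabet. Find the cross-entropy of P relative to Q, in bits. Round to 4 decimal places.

2.1450 bits

H(P,Q) = −Σ p·log₂ q.
  −0.08·log₂(0.07) = 0.30692
  −0.32·log₂(0.63) = 0.21330
  −0.24·log₂(0.12) = 0.73413
  −0.36·log₂(0.18) = 0.89062
H(P,Q) = 2.1450 bits.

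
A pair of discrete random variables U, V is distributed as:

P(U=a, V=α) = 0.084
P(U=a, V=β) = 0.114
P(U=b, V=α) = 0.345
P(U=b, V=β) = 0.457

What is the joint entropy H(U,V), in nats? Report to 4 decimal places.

H(U,V) = −Σ p(x,y)·ln p(x,y) over all 4 cells.
  cell (a,α): −0.084·ln0.084 = 0.20806
  cell (a,β): −0.114·ln0.114 = 0.24756
  cell (b,α): −0.345·ln0.345 = 0.36715
  cell (b,β): −0.457·ln0.457 = 0.35786
Sum = 1.1806 nats.

1.1806 nats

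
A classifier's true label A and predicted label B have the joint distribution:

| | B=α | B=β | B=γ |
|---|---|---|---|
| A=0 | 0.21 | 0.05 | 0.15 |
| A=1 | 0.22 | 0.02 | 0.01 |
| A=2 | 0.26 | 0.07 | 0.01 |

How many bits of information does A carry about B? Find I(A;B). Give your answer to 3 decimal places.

0.158 bits

Marginals: p(A) = (0.4100, 0.2500, 0.3400), p(B) = (0.6900, 0.1400, 0.1700).
I(A;B) = H(A) + H(B) − H(A,B).
H(A) = 1.5566, H(B) = 1.2011, H(A,B) = 2.5996.
I(A;B) = 1.5566 + 1.2011 − 2.5996 = 0.158 bits.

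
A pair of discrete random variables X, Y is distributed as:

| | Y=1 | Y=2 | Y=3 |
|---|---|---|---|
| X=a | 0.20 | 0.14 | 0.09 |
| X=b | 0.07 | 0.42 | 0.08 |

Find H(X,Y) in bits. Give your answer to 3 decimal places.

H(X,Y) = −Σ p(x,y)·log₂ p(x,y) over all 6 cells.
  cell (a,1): −0.20·log₂0.20 = 0.4644
  cell (a,2): −0.14·log₂0.14 = 0.3971
  cell (a,3): −0.09·log₂0.09 = 0.3127
  cell (b,1): −0.07·log₂0.07 = 0.2686
  cell (b,2): −0.42·log₂0.42 = 0.5256
  cell (b,3): −0.08·log₂0.08 = 0.2915
Sum = 2.260 bits.

2.260 bits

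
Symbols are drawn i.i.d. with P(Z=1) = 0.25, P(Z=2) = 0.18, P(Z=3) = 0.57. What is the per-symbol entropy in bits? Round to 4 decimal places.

1.4076 bits

H(Z) = −Σ p·log₂ p.
  −(0.25)·log₂(0.25) = 0.50000
  −(0.18)·log₂(0.18) = 0.44531
  −(0.57)·log₂(0.57) = 0.46225
Sum: 0.50000 + 0.44531 + 0.46225 = 1.4076 bits.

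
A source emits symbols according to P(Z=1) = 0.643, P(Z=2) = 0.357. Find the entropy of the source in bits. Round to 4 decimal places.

H(Z) = −Σ p·log₂ p.
  −(0.643)·log₂(0.643) = 0.40966
  −(0.357)·log₂(0.357) = 0.53050
Sum: 0.40966 + 0.53050 = 0.9402 bits.

0.9402 bits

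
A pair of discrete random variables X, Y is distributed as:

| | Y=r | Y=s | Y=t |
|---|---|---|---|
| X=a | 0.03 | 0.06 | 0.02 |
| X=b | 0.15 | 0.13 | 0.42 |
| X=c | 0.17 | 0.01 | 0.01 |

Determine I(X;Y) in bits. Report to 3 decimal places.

Marginals: p(X) = (0.1100, 0.7000, 0.1900), p(Y) = (0.3500, 0.2000, 0.4500).
I(X;Y) = H(X) + H(Y) − H(X,Y).
H(X) = 1.1657, H(Y) = 1.5129, H(X,Y) = 2.3945.
I(X;Y) = 1.1657 + 1.5129 − 2.3945 = 0.284 bits.

0.284 bits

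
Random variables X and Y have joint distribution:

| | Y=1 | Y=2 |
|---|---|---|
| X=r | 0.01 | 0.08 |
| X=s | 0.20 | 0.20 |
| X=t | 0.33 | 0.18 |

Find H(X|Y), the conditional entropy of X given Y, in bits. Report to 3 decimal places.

1.264 bits

Marginals: p(X) = (0.0900, 0.4000, 0.5100), p(Y) = (0.5400, 0.4600).
H(X|Y) = Σ p(Y) · H(X|Y=·).
  Y=1: p=0.5400, H(X|Y=1) = 1.0715
  Y=2: p=0.4600, H(X|Y=2) = 1.4910
Weighted sum = 1.264 bits.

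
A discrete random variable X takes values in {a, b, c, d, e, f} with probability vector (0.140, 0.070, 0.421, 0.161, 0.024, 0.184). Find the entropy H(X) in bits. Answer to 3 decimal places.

H(X) = −Σ p·log₂ p.
  −(0.140)·log₂(0.140) = 0.3971
  −(0.070)·log₂(0.070) = 0.2686
  −(0.421)·log₂(0.421) = 0.5255
  −(0.161)·log₂(0.161) = 0.4242
  −(0.024)·log₂(0.024) = 0.1291
  −(0.184)·log₂(0.184) = 0.4494
Sum: 0.3971 + 0.2686 + 0.5255 + 0.4242 + 0.1291 + 0.4494 = 2.194 bits.

2.194 bits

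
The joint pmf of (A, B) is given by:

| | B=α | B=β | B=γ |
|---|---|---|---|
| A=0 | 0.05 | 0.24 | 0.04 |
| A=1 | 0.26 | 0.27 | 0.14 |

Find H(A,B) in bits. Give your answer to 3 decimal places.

2.308 bits

H(A,B) = −Σ p(x,y)·log₂ p(x,y) over all 6 cells.
  cell (0,α): −0.05·log₂0.05 = 0.2161
  cell (0,β): −0.24·log₂0.24 = 0.4941
  cell (0,γ): −0.04·log₂0.04 = 0.1858
  cell (1,α): −0.26·log₂0.26 = 0.5053
  cell (1,β): −0.27·log₂0.27 = 0.5100
  cell (1,γ): −0.14·log₂0.14 = 0.3971
Sum = 2.308 bits.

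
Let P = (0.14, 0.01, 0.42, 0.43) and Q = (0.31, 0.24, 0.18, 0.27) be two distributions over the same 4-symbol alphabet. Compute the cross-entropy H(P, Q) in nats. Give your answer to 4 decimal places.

1.4615 nats

H(P,Q) = −Σ p·ln q.
  −0.14·ln(0.31) = 0.16397
  −0.01·ln(0.24) = 0.01427
  −0.42·ln(0.18) = 0.72022
  −0.43·ln(0.27) = 0.56301
H(P,Q) = 1.4615 nats.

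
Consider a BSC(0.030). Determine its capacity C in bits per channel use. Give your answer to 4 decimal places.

0.8056 bits

Binary symmetric channel: C = 1 − h₂(ε) where h₂ is the binary entropy function.
h₂(0.030) = −0.030·log₂0.030 − 0.970·log₂0.970 = 0.1944.
C = 1 − 0.1944 = 0.8056 bits per channel use.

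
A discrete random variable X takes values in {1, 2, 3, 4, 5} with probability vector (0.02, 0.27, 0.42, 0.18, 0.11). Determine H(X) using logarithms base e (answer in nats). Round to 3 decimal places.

H(X) = −Σ p·ln p.
  −(0.02)·ln(0.02) = 0.0782
  −(0.27)·ln(0.27) = 0.3535
  −(0.42)·ln(0.42) = 0.3644
  −(0.18)·ln(0.18) = 0.3087
  −(0.11)·ln(0.11) = 0.2428
Sum: 0.0782 + 0.3535 + 0.3644 + 0.3087 + 0.2428 = 1.348 nats.

1.348 nats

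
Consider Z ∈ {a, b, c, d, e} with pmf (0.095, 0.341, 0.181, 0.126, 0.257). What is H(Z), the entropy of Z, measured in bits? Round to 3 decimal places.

H(Z) = −Σ p·log₂ p.
  −(0.095)·log₂(0.095) = 0.3226
  −(0.341)·log₂(0.341) = 0.5293
  −(0.181)·log₂(0.181) = 0.4463
  −(0.126)·log₂(0.126) = 0.3766
  −(0.257)·log₂(0.257) = 0.5038
Sum: 0.3226 + 0.5293 + 0.4463 + 0.3766 + 0.5038 = 2.179 bits.

2.179 bits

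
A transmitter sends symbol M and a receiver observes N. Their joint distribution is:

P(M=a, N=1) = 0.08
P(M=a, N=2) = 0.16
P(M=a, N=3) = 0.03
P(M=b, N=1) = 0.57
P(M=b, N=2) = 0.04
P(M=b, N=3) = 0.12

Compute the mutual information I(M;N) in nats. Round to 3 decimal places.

Marginals: p(M) = (0.2700, 0.7300), p(N) = (0.6500, 0.2000, 0.1500).
I(M;N) = H(M) + H(N) − H(M,N).
H(M) = 0.5833, H(N) = 0.8865, H(M,N) = 1.3041.
I(M;N) = 0.5833 + 0.8865 − 1.3041 = 0.166 nats.

0.166 nats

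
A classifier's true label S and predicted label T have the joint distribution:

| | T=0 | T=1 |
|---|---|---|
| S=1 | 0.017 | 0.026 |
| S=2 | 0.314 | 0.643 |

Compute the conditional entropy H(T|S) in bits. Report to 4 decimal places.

0.9154 bits

Marginals: p(S) = (0.0430, 0.9570), p(T) = (0.3310, 0.6690).
H(T|S) = Σ p(S) · H(T|S=·).
  S=1: p=0.0430, H(T|S=1) = 0.9682
  S=2: p=0.9570, H(T|S=2) = 0.9130
Weighted sum = 0.9154 bits.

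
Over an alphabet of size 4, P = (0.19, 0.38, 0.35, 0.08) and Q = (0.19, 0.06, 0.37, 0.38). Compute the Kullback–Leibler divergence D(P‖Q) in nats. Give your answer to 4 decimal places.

D(P‖Q) = Σ p·ln(p/q).
  0.19·ln(0.19/0.19) = 0.00000
  0.38·ln(0.38/0.06) = 0.70141
  0.35·ln(0.35/0.37) = -0.01945
  0.08·ln(0.08/0.38) = -0.12465
D(P‖Q) = 0.5573 nats.

0.5573 nats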